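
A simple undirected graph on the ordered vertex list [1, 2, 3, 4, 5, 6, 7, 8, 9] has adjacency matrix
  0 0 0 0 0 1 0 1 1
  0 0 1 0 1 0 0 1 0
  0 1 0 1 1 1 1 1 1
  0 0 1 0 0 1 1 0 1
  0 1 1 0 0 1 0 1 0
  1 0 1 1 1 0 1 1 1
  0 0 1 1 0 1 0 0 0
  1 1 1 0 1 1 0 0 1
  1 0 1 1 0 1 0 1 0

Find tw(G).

A width-3 tree decomposition is:
Bags: B1 = {3, 5, 6, 8}  B2 = {3, 6, 8, 9}  B3 = {3, 4, 6, 9}  B4 = {2, 3, 5, 8}  B5 = {1, 6, 8, 9}  B6 = {3, 4, 6, 7}
Tree: B1–B2, B2–B3, B1–B4, B2–B5, B3–B6
The largest bag has 4 vertices, giving width 3; this decomposition certifies tw(G) ≤ 3. For the lower bound, the 4 vertices {1, 6, 8, 9} are pairwise adjacent, and any tree decomposition puts a clique entirely inside one bag — forcing width ≥ 3. Combining the bounds, tw(G) = 3.

3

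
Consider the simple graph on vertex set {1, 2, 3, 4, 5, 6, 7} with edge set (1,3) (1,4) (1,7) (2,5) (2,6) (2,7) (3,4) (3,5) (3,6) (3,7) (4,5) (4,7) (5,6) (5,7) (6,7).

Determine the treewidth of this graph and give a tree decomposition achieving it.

Treewidth 3.
One such decomposition:
Bags: B1 = {3, 5, 6, 7}  B2 = {3, 4, 5, 7}  B3 = {1, 3, 4, 7}  B4 = {2, 5, 6, 7}
Tree: B1–B2, B2–B3, B1–B4

Each bag holds 4 vertices, so the decomposition has width 3, which upper-bounds the treewidth. Conversely, {2, 5, 6, 7} is a clique of size 4, and the vertices of any clique must share a bag in every tree decomposition; so some bag has ≥ 4 vertices and tw(G) ≥ 3. Combining the bounds, tw(G) = 3.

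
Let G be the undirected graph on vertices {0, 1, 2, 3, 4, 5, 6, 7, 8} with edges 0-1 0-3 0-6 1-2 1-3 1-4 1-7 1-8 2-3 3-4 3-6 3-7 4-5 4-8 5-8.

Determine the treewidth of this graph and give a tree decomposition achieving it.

Treewidth 2.
One optimal decomposition is:
Bags: B1 = {1, 3, 4}  B2 = {1, 3, 7}  B3 = {1, 4, 8}  B4 = {0, 1, 3}  B5 = {1, 2, 3}  B6 = {4, 5, 8}  B7 = {0, 3, 6}
Tree: B1–B2, B1–B3, B1–B4, B4–B5, B3–B6, B4–B7

Every bag has size at most 3, so the width is 3 − 1 = 2 and tw(G) ≤ 2. On the other hand G contains the 3-clique {1, 4, 8}. A clique must lie in a single bag of any decomposition, so no decomposition can have width below 2. Therefore the treewidth is 2.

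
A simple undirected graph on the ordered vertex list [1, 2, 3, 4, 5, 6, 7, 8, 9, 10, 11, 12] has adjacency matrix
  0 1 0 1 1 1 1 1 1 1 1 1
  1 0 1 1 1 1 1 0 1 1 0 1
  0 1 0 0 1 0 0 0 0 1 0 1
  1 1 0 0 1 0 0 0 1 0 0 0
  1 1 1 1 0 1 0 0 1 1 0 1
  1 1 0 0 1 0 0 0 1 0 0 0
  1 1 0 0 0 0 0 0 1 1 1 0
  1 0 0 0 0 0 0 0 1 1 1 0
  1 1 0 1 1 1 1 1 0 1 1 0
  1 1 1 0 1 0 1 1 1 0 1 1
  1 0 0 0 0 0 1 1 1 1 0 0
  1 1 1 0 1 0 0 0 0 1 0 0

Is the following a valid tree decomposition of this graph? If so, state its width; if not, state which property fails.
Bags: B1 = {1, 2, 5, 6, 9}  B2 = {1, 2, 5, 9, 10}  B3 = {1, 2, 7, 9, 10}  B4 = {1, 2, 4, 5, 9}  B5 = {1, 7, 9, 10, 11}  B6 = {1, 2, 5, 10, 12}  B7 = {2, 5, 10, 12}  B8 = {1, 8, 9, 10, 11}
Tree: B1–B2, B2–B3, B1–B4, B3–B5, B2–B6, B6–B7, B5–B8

No — vertex 3 appears in no bag.

A tree decomposition must satisfy three properties: every vertex lies in some bag; for every edge, both endpoints lie together in some bag; and for every vertex, the bags containing it form a connected subtree. Here vertex 3 appears in no bag, so the decomposition is invalid.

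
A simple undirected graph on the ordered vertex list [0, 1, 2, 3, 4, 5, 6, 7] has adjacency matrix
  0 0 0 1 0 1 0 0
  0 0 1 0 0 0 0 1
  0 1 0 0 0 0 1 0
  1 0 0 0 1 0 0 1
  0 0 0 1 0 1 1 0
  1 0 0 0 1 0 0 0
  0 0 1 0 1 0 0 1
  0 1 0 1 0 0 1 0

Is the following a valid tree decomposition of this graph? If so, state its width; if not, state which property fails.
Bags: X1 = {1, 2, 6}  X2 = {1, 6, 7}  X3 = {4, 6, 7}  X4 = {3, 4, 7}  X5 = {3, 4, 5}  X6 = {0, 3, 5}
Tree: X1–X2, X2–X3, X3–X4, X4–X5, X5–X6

Yes; width 2.

Vertex coverage: the bags together contain {0, 1, 2, 3, 4, 5, 6, 7}, the full vertex set. Edge coverage: each edge of G has both endpoints in at least one bag. Running intersection: for every vertex, the bags containing it form a connected subtree. All three properties hold, so this is a valid tree decomposition of width max|bag| − 1 = 2, and hence tw(G) ≤ 2.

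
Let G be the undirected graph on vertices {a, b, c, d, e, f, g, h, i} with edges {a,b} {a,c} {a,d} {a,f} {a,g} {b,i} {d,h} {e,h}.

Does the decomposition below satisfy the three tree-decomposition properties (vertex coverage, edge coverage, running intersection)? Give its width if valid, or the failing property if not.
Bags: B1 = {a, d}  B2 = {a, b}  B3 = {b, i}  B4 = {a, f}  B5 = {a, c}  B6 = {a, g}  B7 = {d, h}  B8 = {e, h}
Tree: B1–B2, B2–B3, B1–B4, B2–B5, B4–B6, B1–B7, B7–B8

Yes; width 1.

Every vertex of G appears in some bag (union = {a, b, c, d, e, f, g, h, i}); every edge is covered by a bag; and for each vertex v the set of bags containing v is connected in the bag tree. The decomposition is therefore valid. The largest bag has 2 vertices, so the width is 1.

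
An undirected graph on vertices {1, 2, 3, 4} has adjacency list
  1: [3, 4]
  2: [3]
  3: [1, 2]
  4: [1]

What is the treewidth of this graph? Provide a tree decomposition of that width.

Treewidth 1.
One such decomposition:
Bags: B1 = {2, 3}  B2 = {1, 3}  B3 = {1, 4}
Tree: B1–B2, B2–B3

The largest bag has 2 vertices, giving width 1; this decomposition certifies tw(G) ≤ 1. G has an edge, so its treewidth is at least 1. Therefore the treewidth is 1.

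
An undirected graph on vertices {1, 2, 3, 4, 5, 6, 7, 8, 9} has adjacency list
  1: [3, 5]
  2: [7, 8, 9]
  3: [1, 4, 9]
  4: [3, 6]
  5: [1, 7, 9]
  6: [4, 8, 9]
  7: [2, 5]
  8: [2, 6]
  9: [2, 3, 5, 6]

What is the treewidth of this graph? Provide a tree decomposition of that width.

The largest bag has 4 vertices, giving width 3; this decomposition certifies tw(G) ≤ 3. For the lower bound: the 4 vertex sets {1,5,7}, {2}, {9}, {3,4,6,8} are disjoint, each induces a connected subgraph, and every pair is joined by at least one edge of G. Contracting each set to a single vertex therefore yields K_{4} as a minor, and since treewidth is minor-monotone, tw(G) ≥ tw(K_{4}) = 3. The upper and lower bounds meet at 3, so that is the treewidth.

Treewidth 3.
Bags: B1 = {1, 2, 5, 7}  B2 = {1, 2, 5, 9}  B3 = {1, 2, 3, 9}  B4 = {2, 3, 8, 9}  B5 = {3, 6, 8, 9}  B6 = {3, 4, 6, 8}
Tree: B1–B2, B2–B3, B3–B4, B4–B5, B5–B6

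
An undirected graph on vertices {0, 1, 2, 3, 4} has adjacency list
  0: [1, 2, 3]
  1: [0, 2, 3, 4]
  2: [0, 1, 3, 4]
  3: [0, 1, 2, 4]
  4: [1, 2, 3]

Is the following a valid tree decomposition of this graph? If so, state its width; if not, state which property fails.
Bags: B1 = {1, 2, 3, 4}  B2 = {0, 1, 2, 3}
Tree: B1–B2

Vertex coverage: the bags together contain {0, 1, 2, 3, 4}, the full vertex set. Edge coverage: each edge of G has both endpoints in at least one bag. Running intersection: for every vertex, the bags containing it form a connected subtree. All three properties hold, so this is a valid tree decomposition of width max|bag| − 1 = 3, and hence tw(G) ≤ 3.

Yes; width 3.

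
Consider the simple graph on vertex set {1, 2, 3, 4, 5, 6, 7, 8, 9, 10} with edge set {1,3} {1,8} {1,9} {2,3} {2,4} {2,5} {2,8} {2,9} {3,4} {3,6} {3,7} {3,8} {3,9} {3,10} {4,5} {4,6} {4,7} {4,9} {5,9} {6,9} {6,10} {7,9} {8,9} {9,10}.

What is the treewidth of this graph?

3

A width-3 tree decomposition is:
Bags: B1 = {3, 4, 7, 9}  B2 = {2, 3, 4, 9}  B3 = {2, 3, 8, 9}  B4 = {1, 3, 8, 9}  B5 = {2, 4, 5, 9}  B6 = {3, 4, 6, 9}  B7 = {3, 6, 9, 10}
Tree: B1–B2, B2–B3, B3–B4, B2–B5, B1–B6, B6–B7
Every bag has size at most 4, so the width is 4 − 1 = 3 and tw(G) ≤ 3. Conversely, {1, 3, 8, 9} is a clique of size 4, and the vertices of any clique must share a bag in every tree decomposition; so some bag has ≥ 4 vertices and tw(G) ≥ 3. Combining the bounds, tw(G) = 3.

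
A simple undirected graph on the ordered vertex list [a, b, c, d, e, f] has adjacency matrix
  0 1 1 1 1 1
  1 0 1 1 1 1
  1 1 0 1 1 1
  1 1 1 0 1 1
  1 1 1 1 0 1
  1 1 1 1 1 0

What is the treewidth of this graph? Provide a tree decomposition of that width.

With just one bag of size 6, the width is 6 − 1 = 5, so tw(G) ≤ 5. Conversely, {a, b, c, d, e, f} is a clique of size 6, and the vertices of any clique must share a bag in every tree decomposition; so some bag has ≥ 6 vertices and tw(G) ≥ 5. Hence tw(G) = 5 exactly.

Treewidth 5.
One optimal decomposition is:
Bags: B1 = {a, b, c, d, e, f}
Tree: (single bag)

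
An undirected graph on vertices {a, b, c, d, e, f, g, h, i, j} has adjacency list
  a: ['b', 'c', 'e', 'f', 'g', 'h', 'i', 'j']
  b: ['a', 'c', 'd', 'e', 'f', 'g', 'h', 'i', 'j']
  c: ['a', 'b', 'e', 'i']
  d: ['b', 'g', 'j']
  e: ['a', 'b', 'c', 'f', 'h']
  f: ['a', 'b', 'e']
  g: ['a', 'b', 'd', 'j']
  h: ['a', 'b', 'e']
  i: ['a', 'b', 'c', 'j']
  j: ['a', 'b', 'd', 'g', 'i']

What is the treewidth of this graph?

A width-3 tree decomposition is:
Bags: B1 = {a, b, i, j}  B2 = {a, b, c, i}  B3 = {a, b, c, e}  B4 = {a, b, g, j}  B5 = {b, d, g, j}  B6 = {a, b, e, f}  B7 = {a, b, e, h}
Tree: B1–B2, B2–B3, B1–B4, B4–B5, B3–B6, B3–B7
Each bag holds 4 vertices, so the decomposition has width 3, which upper-bounds the treewidth. Conversely, {b, d, g, j} is a clique of size 4, and the vertices of any clique must share a bag in every tree decomposition; so some bag has ≥ 4 vertices and tw(G) ≥ 3. Combining the bounds, tw(G) = 3.

3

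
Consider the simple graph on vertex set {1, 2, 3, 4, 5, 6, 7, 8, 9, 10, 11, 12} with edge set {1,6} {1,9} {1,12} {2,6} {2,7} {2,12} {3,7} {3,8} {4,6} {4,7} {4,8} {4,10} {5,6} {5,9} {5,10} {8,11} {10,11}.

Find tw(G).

3

A width-3 tree decomposition is:
Bags: B1 = {1, 5, 9, 12}  B2 = {1, 5, 6, 12}  B3 = {2, 5, 6, 12}  B4 = {2, 5, 6, 10}  B5 = {2, 4, 6, 10}  B6 = {2, 4, 7, 10}  B7 = {4, 7, 10, 11}  B8 = {4, 7, 8, 11}  B9 = {3, 7, 8, 11}
Tree: B1–B2, B2–B3, B3–B4, B4–B5, B5–B6, B6–B7, B7–B8, B8–B9
Each bag holds 4 vertices, so the decomposition has width 3, which upper-bounds the treewidth. For the lower bound: the 4 vertex sets {1,9,12}, {5}, {6}, {2,4,7,10} are disjoint, each induces a connected subgraph, and every pair is joined by at least one edge of G. Contracting each set to a single vertex therefore yields K_{4} as a minor, and since treewidth is minor-monotone, tw(G) ≥ tw(K_{4}) = 3. Hence tw(G) = 3 exactly.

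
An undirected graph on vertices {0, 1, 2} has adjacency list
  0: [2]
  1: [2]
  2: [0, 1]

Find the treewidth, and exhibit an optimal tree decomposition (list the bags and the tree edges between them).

Treewidth 1.
One optimal decomposition is:
Bags: B1 = {1, 2}  B2 = {0, 2}
Tree: B1–B2

Every bag has size at most 2, so the width is 2 − 1 = 1 and tw(G) ≤ 1. Since G has at least one edge (e.g. 1–2), it is not an edgeless graph, so tw(G) ≥ 1. The upper and lower bounds meet at 1, so that is the treewidth.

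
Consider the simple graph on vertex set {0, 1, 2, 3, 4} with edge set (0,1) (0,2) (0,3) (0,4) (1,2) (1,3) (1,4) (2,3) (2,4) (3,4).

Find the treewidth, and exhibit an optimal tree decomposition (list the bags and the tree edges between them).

With just one bag of size 5, the width is 5 − 1 = 4, so tw(G) ≤ 4. On the other hand G contains the 5-clique {0, 1, 2, 3, 4}. A clique must lie in a single bag of any decomposition, so no decomposition can have width below 4. Hence tw(G) = 4 exactly.

Treewidth 4.
One optimal decomposition is:
Bags: B1 = {0, 1, 2, 3, 4}
Tree: (single bag)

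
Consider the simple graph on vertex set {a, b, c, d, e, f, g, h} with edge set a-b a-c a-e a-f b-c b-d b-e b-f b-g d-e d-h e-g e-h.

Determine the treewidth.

2

A width-2 tree decomposition is:
Bags: B1 = {a, b, e}  B2 = {a, b, f}  B3 = {b, d, e}  B4 = {d, e, h}  B5 = {a, b, c}  B6 = {b, e, g}
Tree: B1–B2, B1–B3, B3–B4, B1–B5, B3–B6
Every bag has size at most 3, so the width is 3 − 1 = 2 and tw(G) ≤ 2. On the other hand G contains the 3-clique {d, e, h}. A clique must lie in a single bag of any decomposition, so no decomposition can have width below 2. Therefore the treewidth is 2.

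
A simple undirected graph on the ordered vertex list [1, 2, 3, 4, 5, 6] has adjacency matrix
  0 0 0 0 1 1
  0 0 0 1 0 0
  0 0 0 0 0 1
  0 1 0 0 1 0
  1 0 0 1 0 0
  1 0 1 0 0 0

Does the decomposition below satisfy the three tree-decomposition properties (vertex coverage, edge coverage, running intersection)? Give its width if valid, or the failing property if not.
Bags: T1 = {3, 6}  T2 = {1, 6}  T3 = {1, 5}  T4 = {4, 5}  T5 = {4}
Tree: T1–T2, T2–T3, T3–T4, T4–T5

No — vertex 2 appears in no bag.

A tree decomposition must satisfy three properties: every vertex lies in some bag; for every edge, both endpoints lie together in some bag; and for every vertex, the bags containing it form a connected subtree. Here vertex 2 appears in no bag, so the decomposition is invalid.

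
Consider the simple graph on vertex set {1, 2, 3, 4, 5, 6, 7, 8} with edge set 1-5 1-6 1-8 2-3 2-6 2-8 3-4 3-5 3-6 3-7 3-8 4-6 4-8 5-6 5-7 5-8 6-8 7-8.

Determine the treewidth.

3

A width-3 tree decomposition is:
Bags: B1 = {3, 5, 6, 8}  B2 = {3, 5, 7, 8}  B3 = {3, 4, 6, 8}  B4 = {2, 3, 6, 8}  B5 = {1, 5, 6, 8}
Tree: B1–B2, B1–B3, B1–B4, B1–B5
Every bag has size at most 4, so the width is 4 − 1 = 3 and tw(G) ≤ 3. For the lower bound, the 4 vertices {1, 5, 6, 8} are pairwise adjacent, and any tree decomposition puts a clique entirely inside one bag — forcing width ≥ 3. The upper and lower bounds meet at 3, so that is the treewidth.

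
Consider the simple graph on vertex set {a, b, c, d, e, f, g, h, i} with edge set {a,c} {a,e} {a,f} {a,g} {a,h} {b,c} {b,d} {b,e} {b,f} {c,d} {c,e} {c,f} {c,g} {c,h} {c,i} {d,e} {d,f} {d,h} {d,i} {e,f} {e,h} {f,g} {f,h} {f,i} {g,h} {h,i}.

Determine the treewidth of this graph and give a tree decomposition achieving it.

The largest bag has 5 vertices, giving width 4; this decomposition certifies tw(G) ≤ 4. Conversely, {c, d, e, f, h} is a clique of size 5, and the vertices of any clique must share a bag in every tree decomposition; so some bag has ≥ 5 vertices and tw(G) ≥ 4. Therefore the treewidth is 4.

Treewidth 4.
Bags: B1 = {c, d, e, f, h}  B2 = {a, c, e, f, h}  B3 = {a, c, f, g, h}  B4 = {b, c, d, e, f}  B5 = {c, d, f, h, i}
Tree: B1–B2, B2–B3, B1–B4, B1–B5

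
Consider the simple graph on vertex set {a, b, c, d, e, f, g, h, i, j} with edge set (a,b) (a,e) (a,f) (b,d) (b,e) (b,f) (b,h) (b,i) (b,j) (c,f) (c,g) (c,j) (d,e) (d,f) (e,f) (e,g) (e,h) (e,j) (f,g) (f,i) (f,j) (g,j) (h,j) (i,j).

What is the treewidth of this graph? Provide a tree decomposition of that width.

Treewidth 3.
One optimal decomposition is:
Bags: B1 = {b, e, f, j}  B2 = {e, f, g, j}  B3 = {c, f, g, j}  B4 = {b, f, i, j}  B5 = {a, b, e, f}  B6 = {b, d, e, f}  B7 = {b, e, h, j}
Tree: B1–B2, B2–B3, B1–B4, B1–B5, B1–B6, B1–B7

The largest bag has 4 vertices, giving width 3; this decomposition certifies tw(G) ≤ 3. For the lower bound, the 4 vertices {b, e, h, j} are pairwise adjacent, and any tree decomposition puts a clique entirely inside one bag — forcing width ≥ 3. Hence tw(G) = 3 exactly.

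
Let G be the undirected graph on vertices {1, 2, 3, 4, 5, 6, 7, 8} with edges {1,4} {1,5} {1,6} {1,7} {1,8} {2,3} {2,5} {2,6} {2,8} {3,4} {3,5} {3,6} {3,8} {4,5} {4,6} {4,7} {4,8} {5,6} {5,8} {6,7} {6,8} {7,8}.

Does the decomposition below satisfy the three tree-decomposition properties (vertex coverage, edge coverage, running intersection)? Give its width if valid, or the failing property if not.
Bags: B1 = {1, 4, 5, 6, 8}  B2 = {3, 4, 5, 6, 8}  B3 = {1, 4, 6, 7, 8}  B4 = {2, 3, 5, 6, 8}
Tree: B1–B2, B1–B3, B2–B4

Yes; width 4.

Every vertex of G appears in some bag (union = {1, 2, 3, 4, 5, 6, 7, 8}); every edge is covered by a bag; and for each vertex v the set of bags containing v is connected in the bag tree. The decomposition is therefore valid. The largest bag has 5 vertices, so the width is 4.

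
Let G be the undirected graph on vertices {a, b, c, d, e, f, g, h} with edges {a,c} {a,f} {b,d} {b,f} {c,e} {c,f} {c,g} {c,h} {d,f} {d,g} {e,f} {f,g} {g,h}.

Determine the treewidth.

2

A width-2 tree decomposition is:
Bags: B1 = {c, f, g}  B2 = {c, e, f}  B3 = {d, f, g}  B4 = {c, g, h}  B5 = {b, d, f}  B6 = {a, c, f}
Tree: B1–B2, B1–B3, B1–B4, B3–B5, B1–B6
Each bag holds 3 vertices, so the decomposition has width 2, which upper-bounds the treewidth. For the lower bound, the 3 vertices {c, g, h} are pairwise adjacent, and any tree decomposition puts a clique entirely inside one bag — forcing width ≥ 2. Combining the bounds, tw(G) = 2.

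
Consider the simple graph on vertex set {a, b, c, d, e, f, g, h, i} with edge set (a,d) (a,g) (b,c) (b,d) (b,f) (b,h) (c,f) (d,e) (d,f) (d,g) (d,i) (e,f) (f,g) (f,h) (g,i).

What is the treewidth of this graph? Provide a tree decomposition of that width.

Each bag holds 3 vertices, so the decomposition has width 2, which upper-bounds the treewidth. On the other hand G contains the 3-clique {a, d, g}. A clique must lie in a single bag of any decomposition, so no decomposition can have width below 2. Therefore the treewidth is 2.

Treewidth 2.
Bags: B1 = {b, d, f}  B2 = {b, c, f}  B3 = {d, f, g}  B4 = {d, e, f}  B5 = {b, f, h}  B6 = {a, d, g}  B7 = {d, g, i}
Tree: B1–B2, B1–B3, B3–B4, B1–B5, B3–B6, B6–B7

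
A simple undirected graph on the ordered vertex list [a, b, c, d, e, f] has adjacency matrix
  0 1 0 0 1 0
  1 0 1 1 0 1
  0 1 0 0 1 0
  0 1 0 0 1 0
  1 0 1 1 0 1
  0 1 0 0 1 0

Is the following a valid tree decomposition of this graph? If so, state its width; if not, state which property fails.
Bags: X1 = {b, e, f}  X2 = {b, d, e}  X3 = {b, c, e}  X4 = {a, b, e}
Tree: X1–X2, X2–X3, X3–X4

Vertex coverage: the bags together contain {a, b, c, d, e, f}, the full vertex set. Edge coverage: each edge of G has both endpoints in at least one bag. Running intersection: for every vertex, the bags containing it form a connected subtree. All three properties hold, so this is a valid tree decomposition of width max|bag| − 1 = 2, and hence tw(G) ≤ 2.

Yes; width 2.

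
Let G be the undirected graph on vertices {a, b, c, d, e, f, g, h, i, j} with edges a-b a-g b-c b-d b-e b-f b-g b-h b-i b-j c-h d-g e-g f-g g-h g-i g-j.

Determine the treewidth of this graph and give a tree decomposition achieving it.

Each bag holds 3 vertices, so the decomposition has width 2, which upper-bounds the treewidth. Conversely, {b, d, g} is a clique of size 3, and the vertices of any clique must share a bag in every tree decomposition; so some bag has ≥ 3 vertices and tw(G) ≥ 2. Therefore the treewidth is 2.

Treewidth 2.
Bags: B1 = {b, f, g}  B2 = {b, g, j}  B3 = {b, g, h}  B4 = {a, b, g}  B5 = {b, g, i}  B6 = {b, c, h}  B7 = {b, e, g}  B8 = {b, d, g}
Tree: B1–B2, B2–B3, B2–B4, B3–B5, B3–B6, B3–B7, B3–B8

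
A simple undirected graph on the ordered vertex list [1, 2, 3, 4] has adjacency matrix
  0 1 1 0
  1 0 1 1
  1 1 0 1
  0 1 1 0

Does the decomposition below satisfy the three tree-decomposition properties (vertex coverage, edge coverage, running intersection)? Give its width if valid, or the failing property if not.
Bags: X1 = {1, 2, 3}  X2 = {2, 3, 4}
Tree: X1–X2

Every vertex of G appears in some bag (union = {1, 2, 3, 4}); every edge is covered by a bag; and for each vertex v the set of bags containing v is connected in the bag tree. The decomposition is therefore valid. The largest bag has 3 vertices, so the width is 2.

Yes; width 2.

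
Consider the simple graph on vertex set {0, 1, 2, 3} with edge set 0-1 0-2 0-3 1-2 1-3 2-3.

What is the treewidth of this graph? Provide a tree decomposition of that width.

With just one bag of size 4, the width is 4 − 1 = 3, so tw(G) ≤ 3. Conversely, {0, 1, 2, 3} is a clique of size 4, and the vertices of any clique must share a bag in every tree decomposition; so some bag has ≥ 4 vertices and tw(G) ≥ 3. The upper and lower bounds meet at 3, so that is the treewidth.

Treewidth 3.
Bags: B1 = {0, 1, 2, 3}
Tree: (single bag)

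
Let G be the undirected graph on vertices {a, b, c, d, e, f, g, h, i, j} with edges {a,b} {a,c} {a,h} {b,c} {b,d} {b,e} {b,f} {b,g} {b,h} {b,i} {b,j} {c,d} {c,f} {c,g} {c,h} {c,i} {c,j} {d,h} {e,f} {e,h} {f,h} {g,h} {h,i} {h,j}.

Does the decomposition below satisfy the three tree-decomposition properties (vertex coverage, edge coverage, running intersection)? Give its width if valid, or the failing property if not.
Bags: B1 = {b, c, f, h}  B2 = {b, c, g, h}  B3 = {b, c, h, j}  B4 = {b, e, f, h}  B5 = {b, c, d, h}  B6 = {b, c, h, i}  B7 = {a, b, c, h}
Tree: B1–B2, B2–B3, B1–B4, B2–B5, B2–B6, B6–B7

Checking the three conditions: (i) the bags cover all of {a, b, c, d, e, f, g, h, i, j}; (ii) for each edge, some bag contains both endpoints; (iii) the bags containing any fixed vertex form a subtree. All hold, so the decomposition is valid with width 4 − 1 = 3.

Yes; width 3.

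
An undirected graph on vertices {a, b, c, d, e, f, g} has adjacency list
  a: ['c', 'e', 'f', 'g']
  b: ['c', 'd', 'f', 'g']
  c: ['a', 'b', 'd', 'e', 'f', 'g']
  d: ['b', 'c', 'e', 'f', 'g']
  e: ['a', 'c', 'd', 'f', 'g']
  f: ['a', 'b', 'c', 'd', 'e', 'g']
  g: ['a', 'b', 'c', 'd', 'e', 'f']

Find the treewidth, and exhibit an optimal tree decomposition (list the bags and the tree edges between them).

Treewidth 4.
One optimal decomposition is:
Bags: B1 = {b, c, d, f, g}  B2 = {c, d, e, f, g}  B3 = {a, c, e, f, g}
Tree: B1–B2, B2–B3

The largest bag has 5 vertices, giving width 4; this decomposition certifies tw(G) ≤ 4. Conversely, {c, d, e, f, g} is a clique of size 5, and the vertices of any clique must share a bag in every tree decomposition; so some bag has ≥ 5 vertices and tw(G) ≥ 4. Hence tw(G) = 4 exactly.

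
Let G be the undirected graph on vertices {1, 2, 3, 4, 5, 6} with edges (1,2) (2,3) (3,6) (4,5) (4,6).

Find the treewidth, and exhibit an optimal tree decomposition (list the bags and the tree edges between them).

Every bag has size at most 2, so the width is 2 − 1 = 1 and tw(G) ≤ 1. Since G has at least one edge (e.g. 1–2), it is not an edgeless graph, so tw(G) ≥ 1. Therefore the treewidth is 1.

Treewidth 1.
One optimal decomposition is:
Bags: B1 = {1, 2}  B2 = {2, 3}  B3 = {3, 6}  B4 = {4, 6}  B5 = {4, 5}
Tree: B1–B2, B2–B3, B3–B4, B4–B5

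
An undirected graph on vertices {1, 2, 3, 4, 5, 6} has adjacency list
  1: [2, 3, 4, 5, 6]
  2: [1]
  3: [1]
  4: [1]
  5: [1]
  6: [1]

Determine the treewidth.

1

A width-1 tree decomposition is:
Bags: B1 = {1, 5}  B2 = {1, 4}  B3 = {1, 2}  B4 = {1, 3}  B5 = {1, 6}
Tree: B1–B2, B1–B3, B2–B4, B1–B5
The largest bag has 2 vertices, giving width 1; this decomposition certifies tw(G) ≤ 1. Any graph with an edge has treewidth ≥ 1, and G has the edge 5–1. Hence tw(G) = 1 exactly.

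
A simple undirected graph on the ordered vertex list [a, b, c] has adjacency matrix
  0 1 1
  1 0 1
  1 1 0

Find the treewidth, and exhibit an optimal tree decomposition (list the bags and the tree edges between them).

With just one bag of size 3, the width is 3 − 1 = 2, so tw(G) ≤ 2. On the other hand G contains the 3-clique {a, b, c}. A clique must lie in a single bag of any decomposition, so no decomposition can have width below 2. Hence tw(G) = 2 exactly.

Treewidth 2.
One such decomposition:
Bags: B1 = {a, b, c}
Tree: (single bag)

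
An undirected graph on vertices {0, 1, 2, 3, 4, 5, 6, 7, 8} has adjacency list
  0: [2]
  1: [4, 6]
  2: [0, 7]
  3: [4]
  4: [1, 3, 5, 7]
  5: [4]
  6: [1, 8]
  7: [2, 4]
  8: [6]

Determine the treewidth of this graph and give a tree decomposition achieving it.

Treewidth 1.
One optimal decomposition is:
Bags: B1 = {1, 6}  B2 = {6, 8}  B3 = {1, 4}  B4 = {4, 5}  B5 = {4, 7}  B6 = {2, 7}  B7 = {3, 4}  B8 = {0, 2}
Tree: B1–B2, B1–B3, B3–B4, B3–B5, B5–B6, B5–B7, B6–B8

Every bag has size at most 2, so the width is 2 − 1 = 1 and tw(G) ≤ 1. Since G has at least one edge (e.g. 1–6), it is not an edgeless graph, so tw(G) ≥ 1. Therefore the treewidth is 1.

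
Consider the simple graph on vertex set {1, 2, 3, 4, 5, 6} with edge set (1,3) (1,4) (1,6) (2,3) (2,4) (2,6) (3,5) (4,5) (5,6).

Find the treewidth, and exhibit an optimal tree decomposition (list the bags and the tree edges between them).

Treewidth 3.
One optimal decomposition is:
Bags: B1 = {1, 3, 4, 6}  B2 = {3, 4, 5, 6}  B3 = {2, 3, 4, 6}
Tree: B1–B2, B2–B3

The largest bag has 4 vertices, giving width 3; this decomposition certifies tw(G) ≤ 3. For the lower bound: the 4 vertex sets {1,3}, {4,5}, {6}, {2} are disjoint, each induces a connected subgraph, and every pair is joined by at least one edge of G. Contracting each set to a single vertex therefore yields K_{4} as a minor, and since treewidth is minor-monotone, tw(G) ≥ tw(K_{4}) = 3. Therefore the treewidth is 3.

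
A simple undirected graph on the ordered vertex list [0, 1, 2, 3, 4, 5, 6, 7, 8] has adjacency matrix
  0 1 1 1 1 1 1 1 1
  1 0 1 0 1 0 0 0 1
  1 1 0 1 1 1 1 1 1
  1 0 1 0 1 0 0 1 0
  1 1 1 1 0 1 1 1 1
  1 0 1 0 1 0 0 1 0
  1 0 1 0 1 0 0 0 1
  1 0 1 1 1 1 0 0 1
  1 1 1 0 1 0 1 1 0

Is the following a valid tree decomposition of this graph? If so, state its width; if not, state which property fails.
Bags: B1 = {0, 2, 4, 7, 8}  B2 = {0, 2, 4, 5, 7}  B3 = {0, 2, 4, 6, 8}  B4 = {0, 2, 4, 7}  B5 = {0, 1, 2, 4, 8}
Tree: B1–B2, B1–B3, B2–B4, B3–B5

A tree decomposition must satisfy three properties: every vertex lies in some bag; for every edge, both endpoints lie together in some bag; and for every vertex, the bags containing it form a connected subtree. Here vertex 3 appears in no bag, so the decomposition is invalid.

No — vertex 3 appears in no bag.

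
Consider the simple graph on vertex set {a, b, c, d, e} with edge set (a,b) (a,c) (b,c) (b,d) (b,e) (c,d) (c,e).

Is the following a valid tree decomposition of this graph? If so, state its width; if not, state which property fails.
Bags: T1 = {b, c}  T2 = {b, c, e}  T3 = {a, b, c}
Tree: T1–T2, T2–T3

A tree decomposition must satisfy three properties: every vertex lies in some bag; for every edge, both endpoints lie together in some bag; and for every vertex, the bags containing it form a connected subtree. Here vertex d appears in no bag, so the decomposition is invalid.

No — vertex d appears in no bag.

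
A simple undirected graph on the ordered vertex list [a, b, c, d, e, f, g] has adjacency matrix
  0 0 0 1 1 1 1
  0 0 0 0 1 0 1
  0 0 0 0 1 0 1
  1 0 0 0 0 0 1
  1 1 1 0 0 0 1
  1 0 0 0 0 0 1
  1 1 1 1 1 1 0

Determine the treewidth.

2

A width-2 tree decomposition is:
Bags: B1 = {a, d, g}  B2 = {a, f, g}  B3 = {a, e, g}  B4 = {b, e, g}  B5 = {c, e, g}
Tree: B1–B2, B2–B3, B3–B4, B4–B5
Every bag has size at most 3, so the width is 3 − 1 = 2 and tw(G) ≤ 2. On the other hand G contains the 3-clique {c, e, g}. A clique must lie in a single bag of any decomposition, so no decomposition can have width below 2. Combining the bounds, tw(G) = 2.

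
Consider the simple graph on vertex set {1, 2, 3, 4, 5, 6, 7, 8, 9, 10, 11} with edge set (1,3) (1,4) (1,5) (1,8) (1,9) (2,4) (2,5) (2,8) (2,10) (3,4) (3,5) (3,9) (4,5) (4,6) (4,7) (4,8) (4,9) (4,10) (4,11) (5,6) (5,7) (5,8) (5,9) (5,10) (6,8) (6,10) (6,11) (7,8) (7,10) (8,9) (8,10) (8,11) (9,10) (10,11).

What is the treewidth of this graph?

4

A width-4 tree decomposition is:
Bags: B1 = {4, 5, 7, 8, 10}  B2 = {4, 5, 8, 9, 10}  B3 = {4, 5, 6, 8, 10}  B4 = {1, 4, 5, 8, 9}  B5 = {1, 3, 4, 5, 9}  B6 = {4, 6, 8, 10, 11}  B7 = {2, 4, 5, 8, 10}
Tree: B1–B2, B2–B3, B2–B4, B4–B5, B3–B6, B2–B7
Each bag holds 5 vertices, so the decomposition has width 4, which upper-bounds the treewidth. Conversely, {4, 6, 8, 10, 11} is a clique of size 5, and the vertices of any clique must share a bag in every tree decomposition; so some bag has ≥ 5 vertices and tw(G) ≥ 4. The upper and lower bounds meet at 4, so that is the treewidth.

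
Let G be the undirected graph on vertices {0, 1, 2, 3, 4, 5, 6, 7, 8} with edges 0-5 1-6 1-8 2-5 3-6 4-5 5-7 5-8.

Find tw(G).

1

A width-1 tree decomposition is:
Bags: B1 = {5, 8}  B2 = {2, 5}  B3 = {4, 5}  B4 = {5, 7}  B5 = {1, 8}  B6 = {1, 6}  B7 = {0, 5}  B8 = {3, 6}
Tree: B1–B2, B2–B3, B3–B4, B1–B5, B5–B6, B4–B7, B6–B8
Every bag has size at most 2, so the width is 2 − 1 = 1 and tw(G) ≤ 1. Since G has at least one edge (e.g. 5–8), it is not an edgeless graph, so tw(G) ≥ 1. The upper and lower bounds meet at 1, so that is the treewidth.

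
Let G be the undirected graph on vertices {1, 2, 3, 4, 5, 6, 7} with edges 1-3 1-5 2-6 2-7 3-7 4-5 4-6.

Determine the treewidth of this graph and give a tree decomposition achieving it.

Treewidth 2.
Bags: B1 = {2, 3, 7}  B2 = {2, 3, 6}  B3 = {3, 4, 6}  B4 = {3, 4, 5}  B5 = {1, 3, 5}
Tree: B1–B2, B2–B3, B3–B4, B4–B5

Each bag holds 3 vertices, so the decomposition has width 2, which upper-bounds the treewidth. For the lower bound, G contains the cycle 3–7–2–6–4–5–1–3, so G is not a forest; only forests have treewidth ≤ 1, hence tw(G) ≥ 2. Hence tw(G) = 2 exactly.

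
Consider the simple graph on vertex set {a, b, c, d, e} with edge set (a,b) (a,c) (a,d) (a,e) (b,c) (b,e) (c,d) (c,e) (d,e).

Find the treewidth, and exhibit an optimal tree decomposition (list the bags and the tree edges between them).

Every bag has size at most 4, so the width is 4 − 1 = 3 and tw(G) ≤ 3. On the other hand G contains the 4-clique {a, c, d, e}. A clique must lie in a single bag of any decomposition, so no decomposition can have width below 3. Combining the bounds, tw(G) = 3.

Treewidth 3.
Bags: B1 = {a, c, d, e}  B2 = {a, b, c, e}
Tree: B1–B2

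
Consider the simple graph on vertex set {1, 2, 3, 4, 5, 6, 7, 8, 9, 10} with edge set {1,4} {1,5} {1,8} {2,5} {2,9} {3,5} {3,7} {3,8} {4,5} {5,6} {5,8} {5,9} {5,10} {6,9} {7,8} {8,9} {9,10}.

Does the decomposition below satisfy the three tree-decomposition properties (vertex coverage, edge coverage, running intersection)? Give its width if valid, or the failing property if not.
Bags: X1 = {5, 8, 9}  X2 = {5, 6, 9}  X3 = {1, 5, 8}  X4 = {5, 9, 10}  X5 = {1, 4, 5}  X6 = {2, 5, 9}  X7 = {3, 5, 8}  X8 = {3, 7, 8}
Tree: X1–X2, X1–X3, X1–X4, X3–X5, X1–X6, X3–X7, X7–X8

Yes; width 2.

Checking the three conditions: (i) the bags cover all of {1, 2, 3, 4, 5, 6, 7, 8, 9, 10}; (ii) for each edge, some bag contains both endpoints; (iii) the bags containing any fixed vertex form a subtree. All hold, so the decomposition is valid with width 3 − 1 = 2.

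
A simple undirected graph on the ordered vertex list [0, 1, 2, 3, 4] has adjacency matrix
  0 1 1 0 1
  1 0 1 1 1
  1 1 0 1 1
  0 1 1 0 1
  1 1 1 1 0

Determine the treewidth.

3

A width-3 tree decomposition is:
Bags: B1 = {0, 1, 2, 4}  B2 = {1, 2, 3, 4}
Tree: B1–B2
Each bag holds 4 vertices, so the decomposition has width 3, which upper-bounds the treewidth. Conversely, {0, 1, 2, 4} is a clique of size 4, and the vertices of any clique must share a bag in every tree decomposition; so some bag has ≥ 4 vertices and tw(G) ≥ 3. Hence tw(G) = 3 exactly.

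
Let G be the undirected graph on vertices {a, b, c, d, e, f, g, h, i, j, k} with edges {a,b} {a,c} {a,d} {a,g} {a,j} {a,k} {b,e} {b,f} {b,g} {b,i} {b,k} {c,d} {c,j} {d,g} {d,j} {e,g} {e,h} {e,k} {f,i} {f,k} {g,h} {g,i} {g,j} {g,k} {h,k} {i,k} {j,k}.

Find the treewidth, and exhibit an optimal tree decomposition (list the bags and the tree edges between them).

Treewidth 3.
One such decomposition:
Bags: B1 = {a, b, g, k}  B2 = {b, g, i, k}  B3 = {b, f, i, k}  B4 = {b, e, g, k}  B5 = {e, g, h, k}  B6 = {a, g, j, k}  B7 = {a, d, g, j}  B8 = {a, c, d, j}
Tree: B1–B2, B2–B3, B2–B4, B4–B5, B1–B6, B6–B7, B7–B8

Every bag has size at most 4, so the width is 4 − 1 = 3 and tw(G) ≤ 3. For the lower bound, the 4 vertices {a, d, g, j} are pairwise adjacent, and any tree decomposition puts a clique entirely inside one bag — forcing width ≥ 3. Combining the bounds, tw(G) = 3.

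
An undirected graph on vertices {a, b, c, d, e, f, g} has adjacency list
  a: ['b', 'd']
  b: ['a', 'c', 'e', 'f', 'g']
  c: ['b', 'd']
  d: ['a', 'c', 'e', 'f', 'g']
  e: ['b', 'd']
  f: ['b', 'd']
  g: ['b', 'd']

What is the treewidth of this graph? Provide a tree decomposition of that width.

Every bag has size at most 3, so the width is 3 − 1 = 2 and tw(G) ≤ 2. The edges d–c–b–f–d form a cycle, so G is not a tree and its treewidth is at least 2. Therefore the treewidth is 2.

Treewidth 2.
Bags: B1 = {b, c, d}  B2 = {b, d, f}  B3 = {a, b, d}  B4 = {b, d, g}  B5 = {b, d, e}
Tree: B1–B2, B2–B3, B3–B4, B4–B5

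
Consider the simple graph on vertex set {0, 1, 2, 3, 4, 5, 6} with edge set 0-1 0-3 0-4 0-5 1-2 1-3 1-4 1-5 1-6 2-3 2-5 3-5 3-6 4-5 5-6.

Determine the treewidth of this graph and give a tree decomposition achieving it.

Treewidth 3.
Bags: B1 = {0, 1, 3, 5}  B2 = {0, 1, 4, 5}  B3 = {1, 3, 5, 6}  B4 = {1, 2, 3, 5}
Tree: B1–B2, B1–B3, B3–B4

Each bag holds 4 vertices, so the decomposition has width 3, which upper-bounds the treewidth. Conversely, {0, 1, 3, 5} is a clique of size 4, and the vertices of any clique must share a bag in every tree decomposition; so some bag has ≥ 4 vertices and tw(G) ≥ 3. Hence tw(G) = 3 exactly.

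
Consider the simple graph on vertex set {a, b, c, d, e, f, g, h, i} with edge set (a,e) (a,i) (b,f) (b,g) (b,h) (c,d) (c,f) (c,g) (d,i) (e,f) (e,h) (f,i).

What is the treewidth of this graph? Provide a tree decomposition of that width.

Treewidth 3.
One such decomposition:
Bags: B1 = {a, e, h, i}  B2 = {e, f, h, i}  B3 = {b, f, h, i}  B4 = {b, d, f, i}  B5 = {b, c, d, f}  B6 = {b, c, d, g}
Tree: B1–B2, B2–B3, B3–B4, B4–B5, B5–B6

Every bag has size at most 4, so the width is 4 − 1 = 3 and tw(G) ≤ 3. For the lower bound: the 4 vertex sets {a,e,h}, {i}, {f}, {b,c,d,g} are disjoint, each induces a connected subgraph, and every pair is joined by at least one edge of G. Contracting each set to a single vertex therefore yields K_{4} as a minor, and since treewidth is minor-monotone, tw(G) ≥ tw(K_{4}) = 3. Hence tw(G) = 3 exactly.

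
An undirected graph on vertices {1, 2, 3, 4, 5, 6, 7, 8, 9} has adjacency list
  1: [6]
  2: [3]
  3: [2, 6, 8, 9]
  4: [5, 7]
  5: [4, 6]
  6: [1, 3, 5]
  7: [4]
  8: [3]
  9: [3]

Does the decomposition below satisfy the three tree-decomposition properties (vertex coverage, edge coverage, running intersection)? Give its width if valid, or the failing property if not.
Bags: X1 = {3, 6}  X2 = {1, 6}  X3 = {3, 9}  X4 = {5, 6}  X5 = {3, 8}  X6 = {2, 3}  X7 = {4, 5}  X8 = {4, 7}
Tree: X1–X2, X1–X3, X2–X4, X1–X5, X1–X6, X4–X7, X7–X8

Checking the three conditions: (i) the bags cover all of {1, 2, 3, 4, 5, 6, 7, 8, 9}; (ii) for each edge, some bag contains both endpoints; (iii) the bags containing any fixed vertex form a subtree. All hold, so the decomposition is valid with width 2 − 1 = 1.

Yes; width 1.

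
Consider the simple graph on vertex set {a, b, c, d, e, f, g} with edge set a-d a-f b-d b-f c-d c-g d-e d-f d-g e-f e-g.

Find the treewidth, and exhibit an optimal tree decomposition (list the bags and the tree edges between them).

The largest bag has 3 vertices, giving width 2; this decomposition certifies tw(G) ≤ 2. Conversely, {d, e, g} is a clique of size 3, and the vertices of any clique must share a bag in every tree decomposition; so some bag has ≥ 3 vertices and tw(G) ≥ 2. The upper and lower bounds meet at 2, so that is the treewidth.

Treewidth 2.
One optimal decomposition is:
Bags: B1 = {d, e, f}  B2 = {d, e, g}  B3 = {b, d, f}  B4 = {a, d, f}  B5 = {c, d, g}
Tree: B1–B2, B1–B3, B3–B4, B2–B5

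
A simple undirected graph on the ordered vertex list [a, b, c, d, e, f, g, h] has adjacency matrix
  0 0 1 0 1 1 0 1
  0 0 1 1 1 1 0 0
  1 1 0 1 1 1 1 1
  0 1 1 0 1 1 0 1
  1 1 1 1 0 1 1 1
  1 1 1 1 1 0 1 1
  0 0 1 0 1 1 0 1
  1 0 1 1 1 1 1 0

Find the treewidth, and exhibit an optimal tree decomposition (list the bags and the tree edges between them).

Treewidth 4.
One optimal decomposition is:
Bags: B1 = {c, d, e, f, h}  B2 = {a, c, e, f, h}  B3 = {b, c, d, e, f}  B4 = {c, e, f, g, h}
Tree: B1–B2, B1–B3, B2–B4

The largest bag has 5 vertices, giving width 4; this decomposition certifies tw(G) ≤ 4. For the lower bound, the 5 vertices {c, d, e, f, h} are pairwise adjacent, and any tree decomposition puts a clique entirely inside one bag — forcing width ≥ 4. Therefore the treewidth is 4.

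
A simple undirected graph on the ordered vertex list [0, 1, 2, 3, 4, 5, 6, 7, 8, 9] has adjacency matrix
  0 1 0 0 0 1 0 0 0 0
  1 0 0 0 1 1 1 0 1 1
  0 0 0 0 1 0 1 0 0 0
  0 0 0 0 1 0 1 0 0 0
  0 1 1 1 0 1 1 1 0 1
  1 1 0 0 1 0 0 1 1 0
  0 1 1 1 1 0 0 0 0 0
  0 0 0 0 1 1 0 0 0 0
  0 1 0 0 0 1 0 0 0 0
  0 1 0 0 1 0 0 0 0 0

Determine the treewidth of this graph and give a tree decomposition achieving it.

Treewidth 2.
One optimal decomposition is:
Bags: B1 = {1, 4, 5}  B2 = {1, 4, 6}  B3 = {3, 4, 6}  B4 = {1, 5, 8}  B5 = {0, 1, 5}  B6 = {2, 4, 6}  B7 = {4, 5, 7}  B8 = {1, 4, 9}
Tree: B1–B2, B2–B3, B1–B4, B1–B5, B3–B6, B1–B7, B2–B8

Every bag has size at most 3, so the width is 3 − 1 = 2 and tw(G) ≤ 2. On the other hand G contains the 3-clique {0, 1, 5}. A clique must lie in a single bag of any decomposition, so no decomposition can have width below 2. Therefore the treewidth is 2.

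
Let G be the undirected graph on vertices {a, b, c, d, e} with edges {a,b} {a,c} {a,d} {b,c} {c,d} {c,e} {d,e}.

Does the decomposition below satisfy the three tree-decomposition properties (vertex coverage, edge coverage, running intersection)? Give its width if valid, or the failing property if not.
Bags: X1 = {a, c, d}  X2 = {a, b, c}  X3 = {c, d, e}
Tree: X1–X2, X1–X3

Yes; width 2.

Every vertex of G appears in some bag (union = {a, b, c, d, e}); every edge is covered by a bag; and for each vertex v the set of bags containing v is connected in the bag tree. The decomposition is therefore valid. The largest bag has 3 vertices, so the width is 2.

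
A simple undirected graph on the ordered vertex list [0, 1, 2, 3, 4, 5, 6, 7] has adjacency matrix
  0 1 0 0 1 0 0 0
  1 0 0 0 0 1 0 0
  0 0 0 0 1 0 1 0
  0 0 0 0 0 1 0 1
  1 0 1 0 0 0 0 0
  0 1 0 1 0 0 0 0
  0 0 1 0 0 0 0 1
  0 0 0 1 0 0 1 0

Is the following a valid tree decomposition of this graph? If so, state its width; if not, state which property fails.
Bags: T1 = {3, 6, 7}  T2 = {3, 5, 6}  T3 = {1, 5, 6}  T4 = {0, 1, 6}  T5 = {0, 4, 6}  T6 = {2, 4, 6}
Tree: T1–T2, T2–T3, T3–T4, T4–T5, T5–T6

Yes; width 2.

Checking the three conditions: (i) the bags cover all of {0, 1, 2, 3, 4, 5, 6, 7}; (ii) for each edge, some bag contains both endpoints; (iii) the bags containing any fixed vertex form a subtree. All hold, so the decomposition is valid with width 3 − 1 = 2.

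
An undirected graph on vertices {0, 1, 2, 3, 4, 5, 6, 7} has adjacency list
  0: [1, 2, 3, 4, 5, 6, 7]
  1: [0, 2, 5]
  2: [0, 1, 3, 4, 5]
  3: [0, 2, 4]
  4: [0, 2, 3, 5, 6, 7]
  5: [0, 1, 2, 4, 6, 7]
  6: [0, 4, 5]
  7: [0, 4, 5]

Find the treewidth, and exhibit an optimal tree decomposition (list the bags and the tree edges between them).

Treewidth 3.
Bags: B1 = {0, 2, 3, 4}  B2 = {0, 2, 4, 5}  B3 = {0, 1, 2, 5}  B4 = {0, 4, 5, 7}  B5 = {0, 4, 5, 6}
Tree: B1–B2, B2–B3, B2–B4, B2–B5

Each bag holds 4 vertices, so the decomposition has width 3, which upper-bounds the treewidth. For the lower bound, the 4 vertices {0, 1, 2, 5} are pairwise adjacent, and any tree decomposition puts a clique entirely inside one bag — forcing width ≥ 3. The upper and lower bounds meet at 3, so that is the treewidth.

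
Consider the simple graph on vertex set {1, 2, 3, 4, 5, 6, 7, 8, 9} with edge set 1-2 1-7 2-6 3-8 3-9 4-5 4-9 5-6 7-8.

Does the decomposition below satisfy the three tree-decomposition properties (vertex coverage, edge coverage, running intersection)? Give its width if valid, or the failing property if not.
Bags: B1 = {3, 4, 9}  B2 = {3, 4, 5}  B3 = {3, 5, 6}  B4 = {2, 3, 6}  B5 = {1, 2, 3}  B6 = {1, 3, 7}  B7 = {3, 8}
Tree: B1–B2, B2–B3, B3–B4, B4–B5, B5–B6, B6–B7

A tree decomposition must satisfy three properties: every vertex lies in some bag; for every edge, both endpoints lie together in some bag; and for every vertex, the bags containing it form a connected subtree. Here edge (7,8) lies in no bag, so the decomposition is invalid.

No — edge (7,8) lies in no bag.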